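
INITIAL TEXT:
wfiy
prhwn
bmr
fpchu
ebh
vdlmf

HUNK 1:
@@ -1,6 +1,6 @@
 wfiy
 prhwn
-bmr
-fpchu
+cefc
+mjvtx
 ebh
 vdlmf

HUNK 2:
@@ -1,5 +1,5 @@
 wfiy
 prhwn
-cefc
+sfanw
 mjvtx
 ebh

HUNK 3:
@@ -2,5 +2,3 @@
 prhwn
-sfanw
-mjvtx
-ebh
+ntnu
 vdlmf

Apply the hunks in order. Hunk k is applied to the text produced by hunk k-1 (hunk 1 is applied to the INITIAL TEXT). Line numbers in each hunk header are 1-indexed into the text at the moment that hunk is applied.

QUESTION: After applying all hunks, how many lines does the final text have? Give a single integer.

Hunk 1: at line 1 remove [bmr,fpchu] add [cefc,mjvtx] -> 6 lines: wfiy prhwn cefc mjvtx ebh vdlmf
Hunk 2: at line 1 remove [cefc] add [sfanw] -> 6 lines: wfiy prhwn sfanw mjvtx ebh vdlmf
Hunk 3: at line 2 remove [sfanw,mjvtx,ebh] add [ntnu] -> 4 lines: wfiy prhwn ntnu vdlmf
Final line count: 4

Answer: 4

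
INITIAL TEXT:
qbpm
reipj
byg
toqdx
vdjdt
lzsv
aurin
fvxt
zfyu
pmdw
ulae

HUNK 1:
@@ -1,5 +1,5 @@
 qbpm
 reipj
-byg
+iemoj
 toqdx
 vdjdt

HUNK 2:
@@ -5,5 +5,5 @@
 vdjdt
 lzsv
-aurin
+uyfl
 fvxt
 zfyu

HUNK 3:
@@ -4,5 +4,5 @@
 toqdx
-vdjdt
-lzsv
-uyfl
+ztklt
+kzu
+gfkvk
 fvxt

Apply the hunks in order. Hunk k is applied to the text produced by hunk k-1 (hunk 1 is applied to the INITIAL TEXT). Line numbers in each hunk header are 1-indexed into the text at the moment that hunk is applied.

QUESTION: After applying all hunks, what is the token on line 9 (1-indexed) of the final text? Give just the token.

Hunk 1: at line 1 remove [byg] add [iemoj] -> 11 lines: qbpm reipj iemoj toqdx vdjdt lzsv aurin fvxt zfyu pmdw ulae
Hunk 2: at line 5 remove [aurin] add [uyfl] -> 11 lines: qbpm reipj iemoj toqdx vdjdt lzsv uyfl fvxt zfyu pmdw ulae
Hunk 3: at line 4 remove [vdjdt,lzsv,uyfl] add [ztklt,kzu,gfkvk] -> 11 lines: qbpm reipj iemoj toqdx ztklt kzu gfkvk fvxt zfyu pmdw ulae
Final line 9: zfyu

Answer: zfyu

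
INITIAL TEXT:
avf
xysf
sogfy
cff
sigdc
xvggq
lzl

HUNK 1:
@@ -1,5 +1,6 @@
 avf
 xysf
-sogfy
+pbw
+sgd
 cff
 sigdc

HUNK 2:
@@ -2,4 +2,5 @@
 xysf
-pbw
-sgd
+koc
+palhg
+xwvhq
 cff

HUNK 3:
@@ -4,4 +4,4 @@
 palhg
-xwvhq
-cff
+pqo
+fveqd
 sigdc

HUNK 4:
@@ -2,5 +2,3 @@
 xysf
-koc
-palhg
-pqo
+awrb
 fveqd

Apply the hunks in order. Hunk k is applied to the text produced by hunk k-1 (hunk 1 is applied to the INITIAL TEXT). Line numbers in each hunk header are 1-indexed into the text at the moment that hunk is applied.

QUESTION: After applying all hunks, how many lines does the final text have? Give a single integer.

Hunk 1: at line 1 remove [sogfy] add [pbw,sgd] -> 8 lines: avf xysf pbw sgd cff sigdc xvggq lzl
Hunk 2: at line 2 remove [pbw,sgd] add [koc,palhg,xwvhq] -> 9 lines: avf xysf koc palhg xwvhq cff sigdc xvggq lzl
Hunk 3: at line 4 remove [xwvhq,cff] add [pqo,fveqd] -> 9 lines: avf xysf koc palhg pqo fveqd sigdc xvggq lzl
Hunk 4: at line 2 remove [koc,palhg,pqo] add [awrb] -> 7 lines: avf xysf awrb fveqd sigdc xvggq lzl
Final line count: 7

Answer: 7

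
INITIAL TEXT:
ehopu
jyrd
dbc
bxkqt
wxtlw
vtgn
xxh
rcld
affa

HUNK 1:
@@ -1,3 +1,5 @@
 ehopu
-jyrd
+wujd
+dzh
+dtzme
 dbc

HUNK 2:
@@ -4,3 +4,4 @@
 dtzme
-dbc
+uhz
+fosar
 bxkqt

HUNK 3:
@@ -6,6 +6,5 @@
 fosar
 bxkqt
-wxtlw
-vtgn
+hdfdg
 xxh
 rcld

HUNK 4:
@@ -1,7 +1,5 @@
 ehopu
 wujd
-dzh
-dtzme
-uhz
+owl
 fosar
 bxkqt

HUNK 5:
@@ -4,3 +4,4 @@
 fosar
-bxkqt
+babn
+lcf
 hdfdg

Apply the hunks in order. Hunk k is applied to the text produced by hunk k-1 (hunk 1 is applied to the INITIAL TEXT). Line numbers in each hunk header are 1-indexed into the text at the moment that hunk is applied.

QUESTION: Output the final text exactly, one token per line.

Hunk 1: at line 1 remove [jyrd] add [wujd,dzh,dtzme] -> 11 lines: ehopu wujd dzh dtzme dbc bxkqt wxtlw vtgn xxh rcld affa
Hunk 2: at line 4 remove [dbc] add [uhz,fosar] -> 12 lines: ehopu wujd dzh dtzme uhz fosar bxkqt wxtlw vtgn xxh rcld affa
Hunk 3: at line 6 remove [wxtlw,vtgn] add [hdfdg] -> 11 lines: ehopu wujd dzh dtzme uhz fosar bxkqt hdfdg xxh rcld affa
Hunk 4: at line 1 remove [dzh,dtzme,uhz] add [owl] -> 9 lines: ehopu wujd owl fosar bxkqt hdfdg xxh rcld affa
Hunk 5: at line 4 remove [bxkqt] add [babn,lcf] -> 10 lines: ehopu wujd owl fosar babn lcf hdfdg xxh rcld affa

Answer: ehopu
wujd
owl
fosar
babn
lcf
hdfdg
xxh
rcld
affa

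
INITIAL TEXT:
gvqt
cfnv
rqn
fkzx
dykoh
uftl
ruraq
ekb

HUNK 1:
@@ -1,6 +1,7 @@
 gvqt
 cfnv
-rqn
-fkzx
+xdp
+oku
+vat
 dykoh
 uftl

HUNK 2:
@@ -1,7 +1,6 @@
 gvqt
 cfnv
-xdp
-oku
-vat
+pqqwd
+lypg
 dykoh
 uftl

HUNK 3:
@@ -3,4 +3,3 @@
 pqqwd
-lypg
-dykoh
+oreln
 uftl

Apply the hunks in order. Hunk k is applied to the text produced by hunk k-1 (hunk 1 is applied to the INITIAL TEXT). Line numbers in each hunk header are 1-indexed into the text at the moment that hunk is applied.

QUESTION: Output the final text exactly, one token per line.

Answer: gvqt
cfnv
pqqwd
oreln
uftl
ruraq
ekb

Derivation:
Hunk 1: at line 1 remove [rqn,fkzx] add [xdp,oku,vat] -> 9 lines: gvqt cfnv xdp oku vat dykoh uftl ruraq ekb
Hunk 2: at line 1 remove [xdp,oku,vat] add [pqqwd,lypg] -> 8 lines: gvqt cfnv pqqwd lypg dykoh uftl ruraq ekb
Hunk 3: at line 3 remove [lypg,dykoh] add [oreln] -> 7 lines: gvqt cfnv pqqwd oreln uftl ruraq ekb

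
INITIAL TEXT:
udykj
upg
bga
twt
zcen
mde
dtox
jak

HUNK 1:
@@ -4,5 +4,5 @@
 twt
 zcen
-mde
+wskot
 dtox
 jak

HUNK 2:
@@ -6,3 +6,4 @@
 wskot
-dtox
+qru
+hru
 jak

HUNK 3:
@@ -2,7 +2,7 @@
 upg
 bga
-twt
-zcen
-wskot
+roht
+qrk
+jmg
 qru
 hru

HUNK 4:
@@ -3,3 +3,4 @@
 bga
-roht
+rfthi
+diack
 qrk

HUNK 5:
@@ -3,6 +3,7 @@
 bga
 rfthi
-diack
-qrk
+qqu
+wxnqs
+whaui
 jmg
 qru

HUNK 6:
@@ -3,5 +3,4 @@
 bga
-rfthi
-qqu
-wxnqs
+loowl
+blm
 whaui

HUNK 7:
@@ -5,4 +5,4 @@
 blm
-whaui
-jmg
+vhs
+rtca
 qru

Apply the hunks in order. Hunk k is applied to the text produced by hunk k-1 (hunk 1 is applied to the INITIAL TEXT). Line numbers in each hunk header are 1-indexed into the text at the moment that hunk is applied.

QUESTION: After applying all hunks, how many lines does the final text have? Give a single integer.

Answer: 10

Derivation:
Hunk 1: at line 4 remove [mde] add [wskot] -> 8 lines: udykj upg bga twt zcen wskot dtox jak
Hunk 2: at line 6 remove [dtox] add [qru,hru] -> 9 lines: udykj upg bga twt zcen wskot qru hru jak
Hunk 3: at line 2 remove [twt,zcen,wskot] add [roht,qrk,jmg] -> 9 lines: udykj upg bga roht qrk jmg qru hru jak
Hunk 4: at line 3 remove [roht] add [rfthi,diack] -> 10 lines: udykj upg bga rfthi diack qrk jmg qru hru jak
Hunk 5: at line 3 remove [diack,qrk] add [qqu,wxnqs,whaui] -> 11 lines: udykj upg bga rfthi qqu wxnqs whaui jmg qru hru jak
Hunk 6: at line 3 remove [rfthi,qqu,wxnqs] add [loowl,blm] -> 10 lines: udykj upg bga loowl blm whaui jmg qru hru jak
Hunk 7: at line 5 remove [whaui,jmg] add [vhs,rtca] -> 10 lines: udykj upg bga loowl blm vhs rtca qru hru jak
Final line count: 10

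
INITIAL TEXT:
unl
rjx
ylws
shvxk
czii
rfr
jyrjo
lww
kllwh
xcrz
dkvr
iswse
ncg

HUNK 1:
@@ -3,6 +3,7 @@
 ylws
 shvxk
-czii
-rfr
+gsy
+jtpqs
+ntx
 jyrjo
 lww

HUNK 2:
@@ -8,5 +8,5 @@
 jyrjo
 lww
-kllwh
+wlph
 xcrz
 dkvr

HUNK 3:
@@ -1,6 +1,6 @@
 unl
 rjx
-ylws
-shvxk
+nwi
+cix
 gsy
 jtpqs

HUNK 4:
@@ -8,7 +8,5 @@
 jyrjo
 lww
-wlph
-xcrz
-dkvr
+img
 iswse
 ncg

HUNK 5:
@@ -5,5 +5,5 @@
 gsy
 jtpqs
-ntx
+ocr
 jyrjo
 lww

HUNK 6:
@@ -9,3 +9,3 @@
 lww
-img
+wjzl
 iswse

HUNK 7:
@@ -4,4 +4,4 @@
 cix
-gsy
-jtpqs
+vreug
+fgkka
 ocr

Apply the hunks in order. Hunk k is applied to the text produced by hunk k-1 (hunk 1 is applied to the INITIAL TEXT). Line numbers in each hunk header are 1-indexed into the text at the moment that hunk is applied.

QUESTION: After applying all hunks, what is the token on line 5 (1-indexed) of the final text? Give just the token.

Hunk 1: at line 3 remove [czii,rfr] add [gsy,jtpqs,ntx] -> 14 lines: unl rjx ylws shvxk gsy jtpqs ntx jyrjo lww kllwh xcrz dkvr iswse ncg
Hunk 2: at line 8 remove [kllwh] add [wlph] -> 14 lines: unl rjx ylws shvxk gsy jtpqs ntx jyrjo lww wlph xcrz dkvr iswse ncg
Hunk 3: at line 1 remove [ylws,shvxk] add [nwi,cix] -> 14 lines: unl rjx nwi cix gsy jtpqs ntx jyrjo lww wlph xcrz dkvr iswse ncg
Hunk 4: at line 8 remove [wlph,xcrz,dkvr] add [img] -> 12 lines: unl rjx nwi cix gsy jtpqs ntx jyrjo lww img iswse ncg
Hunk 5: at line 5 remove [ntx] add [ocr] -> 12 lines: unl rjx nwi cix gsy jtpqs ocr jyrjo lww img iswse ncg
Hunk 6: at line 9 remove [img] add [wjzl] -> 12 lines: unl rjx nwi cix gsy jtpqs ocr jyrjo lww wjzl iswse ncg
Hunk 7: at line 4 remove [gsy,jtpqs] add [vreug,fgkka] -> 12 lines: unl rjx nwi cix vreug fgkka ocr jyrjo lww wjzl iswse ncg
Final line 5: vreug

Answer: vreug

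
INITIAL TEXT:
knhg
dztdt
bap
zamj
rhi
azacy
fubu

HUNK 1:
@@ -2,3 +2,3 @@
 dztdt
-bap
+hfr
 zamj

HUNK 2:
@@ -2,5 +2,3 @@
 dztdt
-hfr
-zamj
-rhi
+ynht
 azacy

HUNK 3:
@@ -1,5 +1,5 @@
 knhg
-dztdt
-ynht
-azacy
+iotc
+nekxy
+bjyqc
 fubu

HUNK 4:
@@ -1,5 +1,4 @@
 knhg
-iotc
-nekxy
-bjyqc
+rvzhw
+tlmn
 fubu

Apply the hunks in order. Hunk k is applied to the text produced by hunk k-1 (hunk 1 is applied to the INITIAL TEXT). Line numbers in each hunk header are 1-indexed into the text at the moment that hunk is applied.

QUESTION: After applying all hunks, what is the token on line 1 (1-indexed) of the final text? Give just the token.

Hunk 1: at line 2 remove [bap] add [hfr] -> 7 lines: knhg dztdt hfr zamj rhi azacy fubu
Hunk 2: at line 2 remove [hfr,zamj,rhi] add [ynht] -> 5 lines: knhg dztdt ynht azacy fubu
Hunk 3: at line 1 remove [dztdt,ynht,azacy] add [iotc,nekxy,bjyqc] -> 5 lines: knhg iotc nekxy bjyqc fubu
Hunk 4: at line 1 remove [iotc,nekxy,bjyqc] add [rvzhw,tlmn] -> 4 lines: knhg rvzhw tlmn fubu
Final line 1: knhg

Answer: knhg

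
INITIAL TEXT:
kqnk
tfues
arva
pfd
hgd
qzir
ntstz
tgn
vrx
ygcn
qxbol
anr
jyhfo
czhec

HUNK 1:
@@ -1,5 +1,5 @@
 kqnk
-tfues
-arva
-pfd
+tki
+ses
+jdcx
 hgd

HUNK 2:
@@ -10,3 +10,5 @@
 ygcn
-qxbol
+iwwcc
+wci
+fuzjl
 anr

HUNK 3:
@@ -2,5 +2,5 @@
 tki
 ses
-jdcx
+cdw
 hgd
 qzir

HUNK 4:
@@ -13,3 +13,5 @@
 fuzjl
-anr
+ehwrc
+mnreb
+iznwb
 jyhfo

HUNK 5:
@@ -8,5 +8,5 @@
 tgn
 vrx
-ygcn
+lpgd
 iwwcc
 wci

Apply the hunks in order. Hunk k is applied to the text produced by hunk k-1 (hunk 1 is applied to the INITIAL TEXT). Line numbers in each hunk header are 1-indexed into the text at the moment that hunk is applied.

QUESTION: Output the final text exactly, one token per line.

Hunk 1: at line 1 remove [tfues,arva,pfd] add [tki,ses,jdcx] -> 14 lines: kqnk tki ses jdcx hgd qzir ntstz tgn vrx ygcn qxbol anr jyhfo czhec
Hunk 2: at line 10 remove [qxbol] add [iwwcc,wci,fuzjl] -> 16 lines: kqnk tki ses jdcx hgd qzir ntstz tgn vrx ygcn iwwcc wci fuzjl anr jyhfo czhec
Hunk 3: at line 2 remove [jdcx] add [cdw] -> 16 lines: kqnk tki ses cdw hgd qzir ntstz tgn vrx ygcn iwwcc wci fuzjl anr jyhfo czhec
Hunk 4: at line 13 remove [anr] add [ehwrc,mnreb,iznwb] -> 18 lines: kqnk tki ses cdw hgd qzir ntstz tgn vrx ygcn iwwcc wci fuzjl ehwrc mnreb iznwb jyhfo czhec
Hunk 5: at line 8 remove [ygcn] add [lpgd] -> 18 lines: kqnk tki ses cdw hgd qzir ntstz tgn vrx lpgd iwwcc wci fuzjl ehwrc mnreb iznwb jyhfo czhec

Answer: kqnk
tki
ses
cdw
hgd
qzir
ntstz
tgn
vrx
lpgd
iwwcc
wci
fuzjl
ehwrc
mnreb
iznwb
jyhfo
czhec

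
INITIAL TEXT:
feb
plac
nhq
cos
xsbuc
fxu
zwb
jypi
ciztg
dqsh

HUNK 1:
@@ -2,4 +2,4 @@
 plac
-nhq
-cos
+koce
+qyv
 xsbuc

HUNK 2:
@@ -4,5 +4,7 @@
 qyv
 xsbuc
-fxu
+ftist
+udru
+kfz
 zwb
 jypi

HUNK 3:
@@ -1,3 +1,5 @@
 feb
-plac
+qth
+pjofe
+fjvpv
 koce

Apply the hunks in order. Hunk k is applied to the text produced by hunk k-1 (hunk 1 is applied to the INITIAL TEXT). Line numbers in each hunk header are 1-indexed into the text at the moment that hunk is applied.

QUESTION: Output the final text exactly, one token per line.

Hunk 1: at line 2 remove [nhq,cos] add [koce,qyv] -> 10 lines: feb plac koce qyv xsbuc fxu zwb jypi ciztg dqsh
Hunk 2: at line 4 remove [fxu] add [ftist,udru,kfz] -> 12 lines: feb plac koce qyv xsbuc ftist udru kfz zwb jypi ciztg dqsh
Hunk 3: at line 1 remove [plac] add [qth,pjofe,fjvpv] -> 14 lines: feb qth pjofe fjvpv koce qyv xsbuc ftist udru kfz zwb jypi ciztg dqsh

Answer: feb
qth
pjofe
fjvpv
koce
qyv
xsbuc
ftist
udru
kfz
zwb
jypi
ciztg
dqsh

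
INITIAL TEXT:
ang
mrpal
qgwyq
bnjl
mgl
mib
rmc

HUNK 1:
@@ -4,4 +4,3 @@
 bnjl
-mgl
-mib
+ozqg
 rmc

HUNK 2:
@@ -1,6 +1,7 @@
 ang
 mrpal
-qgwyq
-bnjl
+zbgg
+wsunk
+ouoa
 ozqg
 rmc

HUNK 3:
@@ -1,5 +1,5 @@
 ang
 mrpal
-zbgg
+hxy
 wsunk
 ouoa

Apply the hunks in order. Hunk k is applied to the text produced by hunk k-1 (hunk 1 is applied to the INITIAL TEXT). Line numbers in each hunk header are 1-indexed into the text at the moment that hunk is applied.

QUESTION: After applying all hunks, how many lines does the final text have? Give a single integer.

Hunk 1: at line 4 remove [mgl,mib] add [ozqg] -> 6 lines: ang mrpal qgwyq bnjl ozqg rmc
Hunk 2: at line 1 remove [qgwyq,bnjl] add [zbgg,wsunk,ouoa] -> 7 lines: ang mrpal zbgg wsunk ouoa ozqg rmc
Hunk 3: at line 1 remove [zbgg] add [hxy] -> 7 lines: ang mrpal hxy wsunk ouoa ozqg rmc
Final line count: 7

Answer: 7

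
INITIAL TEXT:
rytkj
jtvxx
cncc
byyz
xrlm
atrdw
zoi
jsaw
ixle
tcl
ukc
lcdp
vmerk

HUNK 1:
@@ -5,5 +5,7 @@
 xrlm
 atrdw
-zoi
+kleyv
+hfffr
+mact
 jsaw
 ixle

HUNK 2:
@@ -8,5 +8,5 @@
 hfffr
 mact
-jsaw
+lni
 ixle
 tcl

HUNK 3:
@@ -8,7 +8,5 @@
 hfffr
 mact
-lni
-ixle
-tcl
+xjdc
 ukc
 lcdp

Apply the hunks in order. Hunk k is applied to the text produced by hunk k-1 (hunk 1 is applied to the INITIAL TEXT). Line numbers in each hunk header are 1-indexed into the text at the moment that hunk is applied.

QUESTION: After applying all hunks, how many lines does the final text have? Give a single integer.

Answer: 13

Derivation:
Hunk 1: at line 5 remove [zoi] add [kleyv,hfffr,mact] -> 15 lines: rytkj jtvxx cncc byyz xrlm atrdw kleyv hfffr mact jsaw ixle tcl ukc lcdp vmerk
Hunk 2: at line 8 remove [jsaw] add [lni] -> 15 lines: rytkj jtvxx cncc byyz xrlm atrdw kleyv hfffr mact lni ixle tcl ukc lcdp vmerk
Hunk 3: at line 8 remove [lni,ixle,tcl] add [xjdc] -> 13 lines: rytkj jtvxx cncc byyz xrlm atrdw kleyv hfffr mact xjdc ukc lcdp vmerk
Final line count: 13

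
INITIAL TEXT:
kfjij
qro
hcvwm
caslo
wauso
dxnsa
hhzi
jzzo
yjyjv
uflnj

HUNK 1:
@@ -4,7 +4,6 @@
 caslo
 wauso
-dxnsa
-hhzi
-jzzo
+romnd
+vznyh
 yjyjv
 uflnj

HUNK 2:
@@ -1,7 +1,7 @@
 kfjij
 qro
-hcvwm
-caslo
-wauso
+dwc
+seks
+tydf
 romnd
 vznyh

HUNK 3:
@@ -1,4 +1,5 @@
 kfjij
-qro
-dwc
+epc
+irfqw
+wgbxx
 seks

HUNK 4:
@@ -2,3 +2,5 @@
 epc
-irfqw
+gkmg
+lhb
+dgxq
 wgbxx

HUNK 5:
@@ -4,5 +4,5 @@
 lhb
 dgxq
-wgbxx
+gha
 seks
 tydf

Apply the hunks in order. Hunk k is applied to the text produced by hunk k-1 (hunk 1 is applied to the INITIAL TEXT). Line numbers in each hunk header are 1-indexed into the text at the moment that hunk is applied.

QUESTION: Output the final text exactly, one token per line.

Answer: kfjij
epc
gkmg
lhb
dgxq
gha
seks
tydf
romnd
vznyh
yjyjv
uflnj

Derivation:
Hunk 1: at line 4 remove [dxnsa,hhzi,jzzo] add [romnd,vznyh] -> 9 lines: kfjij qro hcvwm caslo wauso romnd vznyh yjyjv uflnj
Hunk 2: at line 1 remove [hcvwm,caslo,wauso] add [dwc,seks,tydf] -> 9 lines: kfjij qro dwc seks tydf romnd vznyh yjyjv uflnj
Hunk 3: at line 1 remove [qro,dwc] add [epc,irfqw,wgbxx] -> 10 lines: kfjij epc irfqw wgbxx seks tydf romnd vznyh yjyjv uflnj
Hunk 4: at line 2 remove [irfqw] add [gkmg,lhb,dgxq] -> 12 lines: kfjij epc gkmg lhb dgxq wgbxx seks tydf romnd vznyh yjyjv uflnj
Hunk 5: at line 4 remove [wgbxx] add [gha] -> 12 lines: kfjij epc gkmg lhb dgxq gha seks tydf romnd vznyh yjyjv uflnj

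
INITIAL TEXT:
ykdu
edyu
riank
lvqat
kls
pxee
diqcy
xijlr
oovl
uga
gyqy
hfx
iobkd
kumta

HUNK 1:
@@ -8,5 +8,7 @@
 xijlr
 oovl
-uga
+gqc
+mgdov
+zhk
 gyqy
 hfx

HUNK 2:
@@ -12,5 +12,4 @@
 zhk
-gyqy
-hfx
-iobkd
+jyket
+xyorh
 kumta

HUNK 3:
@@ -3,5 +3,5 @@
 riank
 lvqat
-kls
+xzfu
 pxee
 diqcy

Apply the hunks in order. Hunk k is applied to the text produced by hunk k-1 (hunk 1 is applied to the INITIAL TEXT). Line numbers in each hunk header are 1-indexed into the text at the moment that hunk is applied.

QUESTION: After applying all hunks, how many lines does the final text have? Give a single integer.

Answer: 15

Derivation:
Hunk 1: at line 8 remove [uga] add [gqc,mgdov,zhk] -> 16 lines: ykdu edyu riank lvqat kls pxee diqcy xijlr oovl gqc mgdov zhk gyqy hfx iobkd kumta
Hunk 2: at line 12 remove [gyqy,hfx,iobkd] add [jyket,xyorh] -> 15 lines: ykdu edyu riank lvqat kls pxee diqcy xijlr oovl gqc mgdov zhk jyket xyorh kumta
Hunk 3: at line 3 remove [kls] add [xzfu] -> 15 lines: ykdu edyu riank lvqat xzfu pxee diqcy xijlr oovl gqc mgdov zhk jyket xyorh kumta
Final line count: 15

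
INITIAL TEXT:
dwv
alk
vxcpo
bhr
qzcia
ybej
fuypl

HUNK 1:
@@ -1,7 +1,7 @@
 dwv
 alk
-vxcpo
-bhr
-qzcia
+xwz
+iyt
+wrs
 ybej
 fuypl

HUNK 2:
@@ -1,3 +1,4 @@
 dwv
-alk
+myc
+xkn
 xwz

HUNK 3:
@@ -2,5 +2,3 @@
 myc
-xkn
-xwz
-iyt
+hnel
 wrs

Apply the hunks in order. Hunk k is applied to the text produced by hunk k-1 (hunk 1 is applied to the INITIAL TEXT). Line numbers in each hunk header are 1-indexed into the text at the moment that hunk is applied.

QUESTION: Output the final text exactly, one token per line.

Hunk 1: at line 1 remove [vxcpo,bhr,qzcia] add [xwz,iyt,wrs] -> 7 lines: dwv alk xwz iyt wrs ybej fuypl
Hunk 2: at line 1 remove [alk] add [myc,xkn] -> 8 lines: dwv myc xkn xwz iyt wrs ybej fuypl
Hunk 3: at line 2 remove [xkn,xwz,iyt] add [hnel] -> 6 lines: dwv myc hnel wrs ybej fuypl

Answer: dwv
myc
hnel
wrs
ybej
fuypl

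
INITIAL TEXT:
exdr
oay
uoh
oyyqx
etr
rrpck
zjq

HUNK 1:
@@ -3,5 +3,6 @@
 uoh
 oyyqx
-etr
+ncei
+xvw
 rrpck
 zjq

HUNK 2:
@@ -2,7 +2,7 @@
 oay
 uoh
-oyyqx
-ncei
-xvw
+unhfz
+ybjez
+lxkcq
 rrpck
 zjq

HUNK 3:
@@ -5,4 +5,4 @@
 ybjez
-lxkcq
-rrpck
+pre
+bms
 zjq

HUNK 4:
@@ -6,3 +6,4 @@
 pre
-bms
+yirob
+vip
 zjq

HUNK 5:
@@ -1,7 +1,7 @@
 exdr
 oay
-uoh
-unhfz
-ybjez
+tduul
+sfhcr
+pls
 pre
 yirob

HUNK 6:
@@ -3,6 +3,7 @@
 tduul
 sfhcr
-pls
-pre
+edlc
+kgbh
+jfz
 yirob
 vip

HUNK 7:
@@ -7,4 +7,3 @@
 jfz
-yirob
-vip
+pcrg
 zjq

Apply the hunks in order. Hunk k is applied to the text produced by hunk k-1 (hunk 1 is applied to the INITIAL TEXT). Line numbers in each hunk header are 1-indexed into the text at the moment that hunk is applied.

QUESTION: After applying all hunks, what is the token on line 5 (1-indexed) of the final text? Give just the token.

Hunk 1: at line 3 remove [etr] add [ncei,xvw] -> 8 lines: exdr oay uoh oyyqx ncei xvw rrpck zjq
Hunk 2: at line 2 remove [oyyqx,ncei,xvw] add [unhfz,ybjez,lxkcq] -> 8 lines: exdr oay uoh unhfz ybjez lxkcq rrpck zjq
Hunk 3: at line 5 remove [lxkcq,rrpck] add [pre,bms] -> 8 lines: exdr oay uoh unhfz ybjez pre bms zjq
Hunk 4: at line 6 remove [bms] add [yirob,vip] -> 9 lines: exdr oay uoh unhfz ybjez pre yirob vip zjq
Hunk 5: at line 1 remove [uoh,unhfz,ybjez] add [tduul,sfhcr,pls] -> 9 lines: exdr oay tduul sfhcr pls pre yirob vip zjq
Hunk 6: at line 3 remove [pls,pre] add [edlc,kgbh,jfz] -> 10 lines: exdr oay tduul sfhcr edlc kgbh jfz yirob vip zjq
Hunk 7: at line 7 remove [yirob,vip] add [pcrg] -> 9 lines: exdr oay tduul sfhcr edlc kgbh jfz pcrg zjq
Final line 5: edlc

Answer: edlc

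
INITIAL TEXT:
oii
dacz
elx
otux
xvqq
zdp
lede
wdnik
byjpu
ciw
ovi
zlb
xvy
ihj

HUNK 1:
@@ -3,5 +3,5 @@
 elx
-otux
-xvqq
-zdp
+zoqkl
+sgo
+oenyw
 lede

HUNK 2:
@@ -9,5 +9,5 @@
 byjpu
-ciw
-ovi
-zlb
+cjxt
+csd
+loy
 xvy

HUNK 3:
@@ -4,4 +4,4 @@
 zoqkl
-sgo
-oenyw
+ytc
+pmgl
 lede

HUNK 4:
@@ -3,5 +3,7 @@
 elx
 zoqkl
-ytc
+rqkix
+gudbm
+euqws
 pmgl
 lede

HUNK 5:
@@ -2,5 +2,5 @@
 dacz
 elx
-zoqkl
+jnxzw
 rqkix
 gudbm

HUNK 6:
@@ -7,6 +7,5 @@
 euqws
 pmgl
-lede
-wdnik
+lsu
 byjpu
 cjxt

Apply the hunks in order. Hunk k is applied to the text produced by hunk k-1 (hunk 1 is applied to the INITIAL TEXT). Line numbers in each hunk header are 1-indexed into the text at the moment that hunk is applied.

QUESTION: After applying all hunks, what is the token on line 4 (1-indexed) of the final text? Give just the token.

Answer: jnxzw

Derivation:
Hunk 1: at line 3 remove [otux,xvqq,zdp] add [zoqkl,sgo,oenyw] -> 14 lines: oii dacz elx zoqkl sgo oenyw lede wdnik byjpu ciw ovi zlb xvy ihj
Hunk 2: at line 9 remove [ciw,ovi,zlb] add [cjxt,csd,loy] -> 14 lines: oii dacz elx zoqkl sgo oenyw lede wdnik byjpu cjxt csd loy xvy ihj
Hunk 3: at line 4 remove [sgo,oenyw] add [ytc,pmgl] -> 14 lines: oii dacz elx zoqkl ytc pmgl lede wdnik byjpu cjxt csd loy xvy ihj
Hunk 4: at line 3 remove [ytc] add [rqkix,gudbm,euqws] -> 16 lines: oii dacz elx zoqkl rqkix gudbm euqws pmgl lede wdnik byjpu cjxt csd loy xvy ihj
Hunk 5: at line 2 remove [zoqkl] add [jnxzw] -> 16 lines: oii dacz elx jnxzw rqkix gudbm euqws pmgl lede wdnik byjpu cjxt csd loy xvy ihj
Hunk 6: at line 7 remove [lede,wdnik] add [lsu] -> 15 lines: oii dacz elx jnxzw rqkix gudbm euqws pmgl lsu byjpu cjxt csd loy xvy ihj
Final line 4: jnxzw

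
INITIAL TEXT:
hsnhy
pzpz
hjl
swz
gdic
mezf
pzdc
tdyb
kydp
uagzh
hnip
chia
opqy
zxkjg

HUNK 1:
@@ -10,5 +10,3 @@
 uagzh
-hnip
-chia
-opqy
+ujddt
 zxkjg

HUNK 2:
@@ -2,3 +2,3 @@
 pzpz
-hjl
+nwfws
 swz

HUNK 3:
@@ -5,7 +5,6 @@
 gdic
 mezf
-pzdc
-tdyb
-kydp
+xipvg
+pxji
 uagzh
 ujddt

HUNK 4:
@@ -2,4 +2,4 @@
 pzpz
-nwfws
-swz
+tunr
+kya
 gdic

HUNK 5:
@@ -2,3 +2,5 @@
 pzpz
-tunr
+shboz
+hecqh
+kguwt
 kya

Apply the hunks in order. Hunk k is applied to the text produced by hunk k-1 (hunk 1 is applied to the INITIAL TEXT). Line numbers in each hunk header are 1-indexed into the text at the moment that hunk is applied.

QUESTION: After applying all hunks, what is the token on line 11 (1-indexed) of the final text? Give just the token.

Answer: uagzh

Derivation:
Hunk 1: at line 10 remove [hnip,chia,opqy] add [ujddt] -> 12 lines: hsnhy pzpz hjl swz gdic mezf pzdc tdyb kydp uagzh ujddt zxkjg
Hunk 2: at line 2 remove [hjl] add [nwfws] -> 12 lines: hsnhy pzpz nwfws swz gdic mezf pzdc tdyb kydp uagzh ujddt zxkjg
Hunk 3: at line 5 remove [pzdc,tdyb,kydp] add [xipvg,pxji] -> 11 lines: hsnhy pzpz nwfws swz gdic mezf xipvg pxji uagzh ujddt zxkjg
Hunk 4: at line 2 remove [nwfws,swz] add [tunr,kya] -> 11 lines: hsnhy pzpz tunr kya gdic mezf xipvg pxji uagzh ujddt zxkjg
Hunk 5: at line 2 remove [tunr] add [shboz,hecqh,kguwt] -> 13 lines: hsnhy pzpz shboz hecqh kguwt kya gdic mezf xipvg pxji uagzh ujddt zxkjg
Final line 11: uagzh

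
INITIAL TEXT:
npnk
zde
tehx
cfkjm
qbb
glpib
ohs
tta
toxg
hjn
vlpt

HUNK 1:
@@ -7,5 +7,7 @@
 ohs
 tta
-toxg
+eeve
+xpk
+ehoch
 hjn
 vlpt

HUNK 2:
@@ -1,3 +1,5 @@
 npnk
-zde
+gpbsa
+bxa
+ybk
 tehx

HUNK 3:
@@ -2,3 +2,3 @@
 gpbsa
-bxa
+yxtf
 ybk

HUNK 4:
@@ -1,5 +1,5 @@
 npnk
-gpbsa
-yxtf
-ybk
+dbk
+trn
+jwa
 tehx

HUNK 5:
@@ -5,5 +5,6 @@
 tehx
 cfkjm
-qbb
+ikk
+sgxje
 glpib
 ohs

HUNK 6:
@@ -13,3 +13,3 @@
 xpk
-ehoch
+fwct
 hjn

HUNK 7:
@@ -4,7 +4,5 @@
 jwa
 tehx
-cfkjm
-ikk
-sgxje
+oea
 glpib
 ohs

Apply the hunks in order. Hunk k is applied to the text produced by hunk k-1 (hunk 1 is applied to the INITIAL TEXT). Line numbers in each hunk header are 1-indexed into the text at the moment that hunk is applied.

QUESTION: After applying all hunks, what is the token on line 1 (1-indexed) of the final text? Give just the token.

Hunk 1: at line 7 remove [toxg] add [eeve,xpk,ehoch] -> 13 lines: npnk zde tehx cfkjm qbb glpib ohs tta eeve xpk ehoch hjn vlpt
Hunk 2: at line 1 remove [zde] add [gpbsa,bxa,ybk] -> 15 lines: npnk gpbsa bxa ybk tehx cfkjm qbb glpib ohs tta eeve xpk ehoch hjn vlpt
Hunk 3: at line 2 remove [bxa] add [yxtf] -> 15 lines: npnk gpbsa yxtf ybk tehx cfkjm qbb glpib ohs tta eeve xpk ehoch hjn vlpt
Hunk 4: at line 1 remove [gpbsa,yxtf,ybk] add [dbk,trn,jwa] -> 15 lines: npnk dbk trn jwa tehx cfkjm qbb glpib ohs tta eeve xpk ehoch hjn vlpt
Hunk 5: at line 5 remove [qbb] add [ikk,sgxje] -> 16 lines: npnk dbk trn jwa tehx cfkjm ikk sgxje glpib ohs tta eeve xpk ehoch hjn vlpt
Hunk 6: at line 13 remove [ehoch] add [fwct] -> 16 lines: npnk dbk trn jwa tehx cfkjm ikk sgxje glpib ohs tta eeve xpk fwct hjn vlpt
Hunk 7: at line 4 remove [cfkjm,ikk,sgxje] add [oea] -> 14 lines: npnk dbk trn jwa tehx oea glpib ohs tta eeve xpk fwct hjn vlpt
Final line 1: npnk

Answer: npnk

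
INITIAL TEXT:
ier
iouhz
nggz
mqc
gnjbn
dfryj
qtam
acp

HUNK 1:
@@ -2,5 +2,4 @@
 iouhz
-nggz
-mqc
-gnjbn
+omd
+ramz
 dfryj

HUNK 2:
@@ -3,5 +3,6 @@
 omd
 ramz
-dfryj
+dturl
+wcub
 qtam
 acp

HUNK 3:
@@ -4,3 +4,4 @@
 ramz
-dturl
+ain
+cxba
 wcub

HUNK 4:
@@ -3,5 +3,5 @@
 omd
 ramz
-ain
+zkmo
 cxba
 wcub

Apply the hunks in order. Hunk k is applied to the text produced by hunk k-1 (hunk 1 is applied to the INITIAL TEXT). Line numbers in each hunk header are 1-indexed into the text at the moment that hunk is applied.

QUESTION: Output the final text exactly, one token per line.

Hunk 1: at line 2 remove [nggz,mqc,gnjbn] add [omd,ramz] -> 7 lines: ier iouhz omd ramz dfryj qtam acp
Hunk 2: at line 3 remove [dfryj] add [dturl,wcub] -> 8 lines: ier iouhz omd ramz dturl wcub qtam acp
Hunk 3: at line 4 remove [dturl] add [ain,cxba] -> 9 lines: ier iouhz omd ramz ain cxba wcub qtam acp
Hunk 4: at line 3 remove [ain] add [zkmo] -> 9 lines: ier iouhz omd ramz zkmo cxba wcub qtam acp

Answer: ier
iouhz
omd
ramz
zkmo
cxba
wcub
qtam
acp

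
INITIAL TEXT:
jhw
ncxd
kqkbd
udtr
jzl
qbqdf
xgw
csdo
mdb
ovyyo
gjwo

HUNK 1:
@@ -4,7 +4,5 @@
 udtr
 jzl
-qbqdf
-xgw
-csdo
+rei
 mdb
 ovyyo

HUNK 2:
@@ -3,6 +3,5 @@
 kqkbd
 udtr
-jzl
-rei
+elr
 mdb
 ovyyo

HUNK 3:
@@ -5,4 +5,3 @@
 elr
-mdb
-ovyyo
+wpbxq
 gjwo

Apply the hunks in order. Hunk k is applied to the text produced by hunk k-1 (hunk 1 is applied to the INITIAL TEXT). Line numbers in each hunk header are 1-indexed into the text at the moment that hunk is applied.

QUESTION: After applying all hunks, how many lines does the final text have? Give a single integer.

Answer: 7

Derivation:
Hunk 1: at line 4 remove [qbqdf,xgw,csdo] add [rei] -> 9 lines: jhw ncxd kqkbd udtr jzl rei mdb ovyyo gjwo
Hunk 2: at line 3 remove [jzl,rei] add [elr] -> 8 lines: jhw ncxd kqkbd udtr elr mdb ovyyo gjwo
Hunk 3: at line 5 remove [mdb,ovyyo] add [wpbxq] -> 7 lines: jhw ncxd kqkbd udtr elr wpbxq gjwo
Final line count: 7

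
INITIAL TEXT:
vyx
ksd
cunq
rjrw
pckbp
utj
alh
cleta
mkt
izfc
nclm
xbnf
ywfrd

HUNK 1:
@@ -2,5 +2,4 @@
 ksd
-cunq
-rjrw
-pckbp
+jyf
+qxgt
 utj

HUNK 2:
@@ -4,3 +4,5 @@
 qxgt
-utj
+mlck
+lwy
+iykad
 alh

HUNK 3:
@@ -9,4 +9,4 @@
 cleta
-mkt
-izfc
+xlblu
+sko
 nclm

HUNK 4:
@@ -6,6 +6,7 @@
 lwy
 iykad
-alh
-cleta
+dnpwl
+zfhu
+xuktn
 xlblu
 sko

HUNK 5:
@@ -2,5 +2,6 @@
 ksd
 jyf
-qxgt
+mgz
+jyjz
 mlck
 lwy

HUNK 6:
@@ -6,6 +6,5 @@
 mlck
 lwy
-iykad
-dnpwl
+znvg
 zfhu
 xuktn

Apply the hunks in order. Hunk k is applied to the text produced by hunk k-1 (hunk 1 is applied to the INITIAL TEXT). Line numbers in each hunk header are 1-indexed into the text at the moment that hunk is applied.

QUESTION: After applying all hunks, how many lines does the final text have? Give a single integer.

Answer: 15

Derivation:
Hunk 1: at line 2 remove [cunq,rjrw,pckbp] add [jyf,qxgt] -> 12 lines: vyx ksd jyf qxgt utj alh cleta mkt izfc nclm xbnf ywfrd
Hunk 2: at line 4 remove [utj] add [mlck,lwy,iykad] -> 14 lines: vyx ksd jyf qxgt mlck lwy iykad alh cleta mkt izfc nclm xbnf ywfrd
Hunk 3: at line 9 remove [mkt,izfc] add [xlblu,sko] -> 14 lines: vyx ksd jyf qxgt mlck lwy iykad alh cleta xlblu sko nclm xbnf ywfrd
Hunk 4: at line 6 remove [alh,cleta] add [dnpwl,zfhu,xuktn] -> 15 lines: vyx ksd jyf qxgt mlck lwy iykad dnpwl zfhu xuktn xlblu sko nclm xbnf ywfrd
Hunk 5: at line 2 remove [qxgt] add [mgz,jyjz] -> 16 lines: vyx ksd jyf mgz jyjz mlck lwy iykad dnpwl zfhu xuktn xlblu sko nclm xbnf ywfrd
Hunk 6: at line 6 remove [iykad,dnpwl] add [znvg] -> 15 lines: vyx ksd jyf mgz jyjz mlck lwy znvg zfhu xuktn xlblu sko nclm xbnf ywfrd
Final line count: 15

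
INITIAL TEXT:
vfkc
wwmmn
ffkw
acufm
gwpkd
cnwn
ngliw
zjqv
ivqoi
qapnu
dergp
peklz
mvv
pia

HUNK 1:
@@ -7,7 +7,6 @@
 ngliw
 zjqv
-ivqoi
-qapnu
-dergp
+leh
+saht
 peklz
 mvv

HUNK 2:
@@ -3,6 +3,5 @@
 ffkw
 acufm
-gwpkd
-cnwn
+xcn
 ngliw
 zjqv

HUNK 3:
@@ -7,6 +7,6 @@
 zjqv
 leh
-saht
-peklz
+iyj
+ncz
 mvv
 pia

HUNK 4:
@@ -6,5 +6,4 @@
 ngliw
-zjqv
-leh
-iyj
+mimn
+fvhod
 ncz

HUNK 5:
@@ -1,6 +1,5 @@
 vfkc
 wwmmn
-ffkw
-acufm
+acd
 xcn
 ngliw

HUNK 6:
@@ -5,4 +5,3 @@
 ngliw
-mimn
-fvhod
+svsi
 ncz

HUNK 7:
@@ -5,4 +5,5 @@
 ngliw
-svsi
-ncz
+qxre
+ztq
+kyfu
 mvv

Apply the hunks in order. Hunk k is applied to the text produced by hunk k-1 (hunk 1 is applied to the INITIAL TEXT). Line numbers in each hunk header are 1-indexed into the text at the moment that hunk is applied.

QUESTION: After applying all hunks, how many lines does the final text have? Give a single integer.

Answer: 10

Derivation:
Hunk 1: at line 7 remove [ivqoi,qapnu,dergp] add [leh,saht] -> 13 lines: vfkc wwmmn ffkw acufm gwpkd cnwn ngliw zjqv leh saht peklz mvv pia
Hunk 2: at line 3 remove [gwpkd,cnwn] add [xcn] -> 12 lines: vfkc wwmmn ffkw acufm xcn ngliw zjqv leh saht peklz mvv pia
Hunk 3: at line 7 remove [saht,peklz] add [iyj,ncz] -> 12 lines: vfkc wwmmn ffkw acufm xcn ngliw zjqv leh iyj ncz mvv pia
Hunk 4: at line 6 remove [zjqv,leh,iyj] add [mimn,fvhod] -> 11 lines: vfkc wwmmn ffkw acufm xcn ngliw mimn fvhod ncz mvv pia
Hunk 5: at line 1 remove [ffkw,acufm] add [acd] -> 10 lines: vfkc wwmmn acd xcn ngliw mimn fvhod ncz mvv pia
Hunk 6: at line 5 remove [mimn,fvhod] add [svsi] -> 9 lines: vfkc wwmmn acd xcn ngliw svsi ncz mvv pia
Hunk 7: at line 5 remove [svsi,ncz] add [qxre,ztq,kyfu] -> 10 lines: vfkc wwmmn acd xcn ngliw qxre ztq kyfu mvv pia
Final line count: 10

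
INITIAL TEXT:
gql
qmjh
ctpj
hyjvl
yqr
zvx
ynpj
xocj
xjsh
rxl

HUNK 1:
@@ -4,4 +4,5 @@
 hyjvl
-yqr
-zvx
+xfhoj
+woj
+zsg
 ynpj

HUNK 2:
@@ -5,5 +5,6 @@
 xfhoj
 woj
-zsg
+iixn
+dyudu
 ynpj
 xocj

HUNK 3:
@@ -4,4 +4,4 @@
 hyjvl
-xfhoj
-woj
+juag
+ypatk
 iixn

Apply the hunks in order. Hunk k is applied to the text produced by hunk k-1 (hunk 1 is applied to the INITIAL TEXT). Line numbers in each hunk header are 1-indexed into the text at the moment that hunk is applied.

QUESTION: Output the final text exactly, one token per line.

Answer: gql
qmjh
ctpj
hyjvl
juag
ypatk
iixn
dyudu
ynpj
xocj
xjsh
rxl

Derivation:
Hunk 1: at line 4 remove [yqr,zvx] add [xfhoj,woj,zsg] -> 11 lines: gql qmjh ctpj hyjvl xfhoj woj zsg ynpj xocj xjsh rxl
Hunk 2: at line 5 remove [zsg] add [iixn,dyudu] -> 12 lines: gql qmjh ctpj hyjvl xfhoj woj iixn dyudu ynpj xocj xjsh rxl
Hunk 3: at line 4 remove [xfhoj,woj] add [juag,ypatk] -> 12 lines: gql qmjh ctpj hyjvl juag ypatk iixn dyudu ynpj xocj xjsh rxl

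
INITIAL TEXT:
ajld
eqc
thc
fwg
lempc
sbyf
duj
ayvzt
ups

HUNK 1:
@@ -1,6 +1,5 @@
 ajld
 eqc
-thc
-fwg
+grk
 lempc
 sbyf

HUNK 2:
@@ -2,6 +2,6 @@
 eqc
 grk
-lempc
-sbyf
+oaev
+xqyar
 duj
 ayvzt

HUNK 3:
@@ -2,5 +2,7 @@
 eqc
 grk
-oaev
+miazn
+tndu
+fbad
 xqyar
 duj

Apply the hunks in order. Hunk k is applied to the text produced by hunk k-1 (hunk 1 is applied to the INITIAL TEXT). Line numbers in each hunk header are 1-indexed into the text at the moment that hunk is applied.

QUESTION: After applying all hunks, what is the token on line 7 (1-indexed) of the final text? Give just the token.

Hunk 1: at line 1 remove [thc,fwg] add [grk] -> 8 lines: ajld eqc grk lempc sbyf duj ayvzt ups
Hunk 2: at line 2 remove [lempc,sbyf] add [oaev,xqyar] -> 8 lines: ajld eqc grk oaev xqyar duj ayvzt ups
Hunk 3: at line 2 remove [oaev] add [miazn,tndu,fbad] -> 10 lines: ajld eqc grk miazn tndu fbad xqyar duj ayvzt ups
Final line 7: xqyar

Answer: xqyar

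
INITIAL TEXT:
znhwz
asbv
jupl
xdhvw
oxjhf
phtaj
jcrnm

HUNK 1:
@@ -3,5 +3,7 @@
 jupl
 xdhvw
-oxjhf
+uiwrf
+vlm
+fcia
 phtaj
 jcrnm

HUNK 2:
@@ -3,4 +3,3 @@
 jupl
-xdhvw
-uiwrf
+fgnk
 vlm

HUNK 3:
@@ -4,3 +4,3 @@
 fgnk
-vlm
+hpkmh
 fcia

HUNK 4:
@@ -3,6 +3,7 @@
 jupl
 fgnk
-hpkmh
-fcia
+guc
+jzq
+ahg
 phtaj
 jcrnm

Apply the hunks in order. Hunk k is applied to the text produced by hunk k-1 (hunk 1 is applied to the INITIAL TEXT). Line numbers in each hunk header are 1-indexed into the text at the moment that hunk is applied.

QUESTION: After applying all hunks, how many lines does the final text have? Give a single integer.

Hunk 1: at line 3 remove [oxjhf] add [uiwrf,vlm,fcia] -> 9 lines: znhwz asbv jupl xdhvw uiwrf vlm fcia phtaj jcrnm
Hunk 2: at line 3 remove [xdhvw,uiwrf] add [fgnk] -> 8 lines: znhwz asbv jupl fgnk vlm fcia phtaj jcrnm
Hunk 3: at line 4 remove [vlm] add [hpkmh] -> 8 lines: znhwz asbv jupl fgnk hpkmh fcia phtaj jcrnm
Hunk 4: at line 3 remove [hpkmh,fcia] add [guc,jzq,ahg] -> 9 lines: znhwz asbv jupl fgnk guc jzq ahg phtaj jcrnm
Final line count: 9

Answer: 9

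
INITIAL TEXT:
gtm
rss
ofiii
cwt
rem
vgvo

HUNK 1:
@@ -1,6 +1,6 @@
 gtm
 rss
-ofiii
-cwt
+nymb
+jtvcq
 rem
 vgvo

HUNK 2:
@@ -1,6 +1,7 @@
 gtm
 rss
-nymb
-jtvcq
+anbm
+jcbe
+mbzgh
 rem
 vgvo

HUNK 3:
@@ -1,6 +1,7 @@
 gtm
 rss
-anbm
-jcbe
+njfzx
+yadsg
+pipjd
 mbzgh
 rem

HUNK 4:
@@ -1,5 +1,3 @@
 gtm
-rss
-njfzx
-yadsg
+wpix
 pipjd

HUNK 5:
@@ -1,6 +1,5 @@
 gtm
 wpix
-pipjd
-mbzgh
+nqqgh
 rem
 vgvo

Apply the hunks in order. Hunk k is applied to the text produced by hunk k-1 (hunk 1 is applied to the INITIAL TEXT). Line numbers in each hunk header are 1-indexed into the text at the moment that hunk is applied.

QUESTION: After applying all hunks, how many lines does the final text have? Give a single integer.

Answer: 5

Derivation:
Hunk 1: at line 1 remove [ofiii,cwt] add [nymb,jtvcq] -> 6 lines: gtm rss nymb jtvcq rem vgvo
Hunk 2: at line 1 remove [nymb,jtvcq] add [anbm,jcbe,mbzgh] -> 7 lines: gtm rss anbm jcbe mbzgh rem vgvo
Hunk 3: at line 1 remove [anbm,jcbe] add [njfzx,yadsg,pipjd] -> 8 lines: gtm rss njfzx yadsg pipjd mbzgh rem vgvo
Hunk 4: at line 1 remove [rss,njfzx,yadsg] add [wpix] -> 6 lines: gtm wpix pipjd mbzgh rem vgvo
Hunk 5: at line 1 remove [pipjd,mbzgh] add [nqqgh] -> 5 lines: gtm wpix nqqgh rem vgvo
Final line count: 5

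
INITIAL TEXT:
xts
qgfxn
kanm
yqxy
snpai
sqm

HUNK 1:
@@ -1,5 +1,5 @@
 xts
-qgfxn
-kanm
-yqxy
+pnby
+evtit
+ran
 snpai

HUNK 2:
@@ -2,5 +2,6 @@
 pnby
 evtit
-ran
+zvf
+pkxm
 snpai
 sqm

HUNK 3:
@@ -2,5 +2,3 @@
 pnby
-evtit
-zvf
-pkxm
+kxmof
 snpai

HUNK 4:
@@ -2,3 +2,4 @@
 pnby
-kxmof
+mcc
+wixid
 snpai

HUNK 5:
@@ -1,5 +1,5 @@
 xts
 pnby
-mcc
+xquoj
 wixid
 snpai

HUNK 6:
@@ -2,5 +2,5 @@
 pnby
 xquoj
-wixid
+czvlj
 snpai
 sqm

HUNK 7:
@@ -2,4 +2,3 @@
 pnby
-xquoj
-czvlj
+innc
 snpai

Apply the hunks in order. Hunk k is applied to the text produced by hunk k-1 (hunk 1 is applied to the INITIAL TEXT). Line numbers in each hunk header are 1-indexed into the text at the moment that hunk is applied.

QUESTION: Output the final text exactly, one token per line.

Answer: xts
pnby
innc
snpai
sqm

Derivation:
Hunk 1: at line 1 remove [qgfxn,kanm,yqxy] add [pnby,evtit,ran] -> 6 lines: xts pnby evtit ran snpai sqm
Hunk 2: at line 2 remove [ran] add [zvf,pkxm] -> 7 lines: xts pnby evtit zvf pkxm snpai sqm
Hunk 3: at line 2 remove [evtit,zvf,pkxm] add [kxmof] -> 5 lines: xts pnby kxmof snpai sqm
Hunk 4: at line 2 remove [kxmof] add [mcc,wixid] -> 6 lines: xts pnby mcc wixid snpai sqm
Hunk 5: at line 1 remove [mcc] add [xquoj] -> 6 lines: xts pnby xquoj wixid snpai sqm
Hunk 6: at line 2 remove [wixid] add [czvlj] -> 6 lines: xts pnby xquoj czvlj snpai sqm
Hunk 7: at line 2 remove [xquoj,czvlj] add [innc] -> 5 lines: xts pnby innc snpai sqm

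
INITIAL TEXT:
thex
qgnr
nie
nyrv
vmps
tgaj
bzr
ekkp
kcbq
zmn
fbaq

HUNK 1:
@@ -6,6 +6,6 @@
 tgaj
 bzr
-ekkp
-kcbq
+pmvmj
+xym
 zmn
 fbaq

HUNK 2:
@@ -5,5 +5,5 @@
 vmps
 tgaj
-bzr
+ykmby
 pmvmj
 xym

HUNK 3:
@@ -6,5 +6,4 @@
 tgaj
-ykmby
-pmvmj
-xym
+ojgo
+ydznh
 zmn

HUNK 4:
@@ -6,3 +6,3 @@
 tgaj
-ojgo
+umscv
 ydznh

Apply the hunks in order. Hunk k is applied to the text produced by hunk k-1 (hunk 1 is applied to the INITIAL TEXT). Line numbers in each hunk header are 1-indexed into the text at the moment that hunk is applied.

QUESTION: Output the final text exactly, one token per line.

Answer: thex
qgnr
nie
nyrv
vmps
tgaj
umscv
ydznh
zmn
fbaq

Derivation:
Hunk 1: at line 6 remove [ekkp,kcbq] add [pmvmj,xym] -> 11 lines: thex qgnr nie nyrv vmps tgaj bzr pmvmj xym zmn fbaq
Hunk 2: at line 5 remove [bzr] add [ykmby] -> 11 lines: thex qgnr nie nyrv vmps tgaj ykmby pmvmj xym zmn fbaq
Hunk 3: at line 6 remove [ykmby,pmvmj,xym] add [ojgo,ydznh] -> 10 lines: thex qgnr nie nyrv vmps tgaj ojgo ydznh zmn fbaq
Hunk 4: at line 6 remove [ojgo] add [umscv] -> 10 lines: thex qgnr nie nyrv vmps tgaj umscv ydznh zmn fbaq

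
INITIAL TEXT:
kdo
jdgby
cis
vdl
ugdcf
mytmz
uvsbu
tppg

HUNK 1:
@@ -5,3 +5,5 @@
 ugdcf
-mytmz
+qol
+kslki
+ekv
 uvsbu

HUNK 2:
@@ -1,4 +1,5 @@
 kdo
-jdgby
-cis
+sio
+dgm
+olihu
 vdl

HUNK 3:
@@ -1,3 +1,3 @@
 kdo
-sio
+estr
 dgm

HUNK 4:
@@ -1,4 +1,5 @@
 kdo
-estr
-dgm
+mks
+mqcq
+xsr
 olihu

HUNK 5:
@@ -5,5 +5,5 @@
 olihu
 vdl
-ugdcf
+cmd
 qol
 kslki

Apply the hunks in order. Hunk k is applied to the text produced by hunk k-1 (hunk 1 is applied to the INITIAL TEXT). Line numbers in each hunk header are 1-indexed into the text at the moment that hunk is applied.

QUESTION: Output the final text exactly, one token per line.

Answer: kdo
mks
mqcq
xsr
olihu
vdl
cmd
qol
kslki
ekv
uvsbu
tppg

Derivation:
Hunk 1: at line 5 remove [mytmz] add [qol,kslki,ekv] -> 10 lines: kdo jdgby cis vdl ugdcf qol kslki ekv uvsbu tppg
Hunk 2: at line 1 remove [jdgby,cis] add [sio,dgm,olihu] -> 11 lines: kdo sio dgm olihu vdl ugdcf qol kslki ekv uvsbu tppg
Hunk 3: at line 1 remove [sio] add [estr] -> 11 lines: kdo estr dgm olihu vdl ugdcf qol kslki ekv uvsbu tppg
Hunk 4: at line 1 remove [estr,dgm] add [mks,mqcq,xsr] -> 12 lines: kdo mks mqcq xsr olihu vdl ugdcf qol kslki ekv uvsbu tppg
Hunk 5: at line 5 remove [ugdcf] add [cmd] -> 12 lines: kdo mks mqcq xsr olihu vdl cmd qol kslki ekv uvsbu tppg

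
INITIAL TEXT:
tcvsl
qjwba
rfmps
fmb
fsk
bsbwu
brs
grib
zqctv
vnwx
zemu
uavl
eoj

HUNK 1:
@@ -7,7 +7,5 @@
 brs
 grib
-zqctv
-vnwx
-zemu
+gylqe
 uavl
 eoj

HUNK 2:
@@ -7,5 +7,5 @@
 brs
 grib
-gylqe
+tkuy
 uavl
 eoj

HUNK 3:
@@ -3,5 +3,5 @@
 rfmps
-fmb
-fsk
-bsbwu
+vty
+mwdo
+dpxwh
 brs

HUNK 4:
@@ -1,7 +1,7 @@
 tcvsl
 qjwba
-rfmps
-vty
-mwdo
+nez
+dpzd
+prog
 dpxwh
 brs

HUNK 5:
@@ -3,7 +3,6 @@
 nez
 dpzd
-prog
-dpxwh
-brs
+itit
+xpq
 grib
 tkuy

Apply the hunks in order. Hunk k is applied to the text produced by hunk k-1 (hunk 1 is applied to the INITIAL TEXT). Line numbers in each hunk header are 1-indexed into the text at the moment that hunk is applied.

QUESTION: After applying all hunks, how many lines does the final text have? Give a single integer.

Hunk 1: at line 7 remove [zqctv,vnwx,zemu] add [gylqe] -> 11 lines: tcvsl qjwba rfmps fmb fsk bsbwu brs grib gylqe uavl eoj
Hunk 2: at line 7 remove [gylqe] add [tkuy] -> 11 lines: tcvsl qjwba rfmps fmb fsk bsbwu brs grib tkuy uavl eoj
Hunk 3: at line 3 remove [fmb,fsk,bsbwu] add [vty,mwdo,dpxwh] -> 11 lines: tcvsl qjwba rfmps vty mwdo dpxwh brs grib tkuy uavl eoj
Hunk 4: at line 1 remove [rfmps,vty,mwdo] add [nez,dpzd,prog] -> 11 lines: tcvsl qjwba nez dpzd prog dpxwh brs grib tkuy uavl eoj
Hunk 5: at line 3 remove [prog,dpxwh,brs] add [itit,xpq] -> 10 lines: tcvsl qjwba nez dpzd itit xpq grib tkuy uavl eoj
Final line count: 10

Answer: 10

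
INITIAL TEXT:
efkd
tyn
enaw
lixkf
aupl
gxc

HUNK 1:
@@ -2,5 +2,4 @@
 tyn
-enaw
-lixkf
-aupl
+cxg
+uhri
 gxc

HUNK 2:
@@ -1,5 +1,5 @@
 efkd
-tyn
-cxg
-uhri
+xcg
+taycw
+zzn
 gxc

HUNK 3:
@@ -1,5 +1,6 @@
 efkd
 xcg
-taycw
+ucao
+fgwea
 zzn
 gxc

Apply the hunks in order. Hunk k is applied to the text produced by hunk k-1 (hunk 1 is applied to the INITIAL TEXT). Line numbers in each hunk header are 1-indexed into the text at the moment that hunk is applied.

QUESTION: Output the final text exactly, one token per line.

Answer: efkd
xcg
ucao
fgwea
zzn
gxc

Derivation:
Hunk 1: at line 2 remove [enaw,lixkf,aupl] add [cxg,uhri] -> 5 lines: efkd tyn cxg uhri gxc
Hunk 2: at line 1 remove [tyn,cxg,uhri] add [xcg,taycw,zzn] -> 5 lines: efkd xcg taycw zzn gxc
Hunk 3: at line 1 remove [taycw] add [ucao,fgwea] -> 6 lines: efkd xcg ucao fgwea zzn gxc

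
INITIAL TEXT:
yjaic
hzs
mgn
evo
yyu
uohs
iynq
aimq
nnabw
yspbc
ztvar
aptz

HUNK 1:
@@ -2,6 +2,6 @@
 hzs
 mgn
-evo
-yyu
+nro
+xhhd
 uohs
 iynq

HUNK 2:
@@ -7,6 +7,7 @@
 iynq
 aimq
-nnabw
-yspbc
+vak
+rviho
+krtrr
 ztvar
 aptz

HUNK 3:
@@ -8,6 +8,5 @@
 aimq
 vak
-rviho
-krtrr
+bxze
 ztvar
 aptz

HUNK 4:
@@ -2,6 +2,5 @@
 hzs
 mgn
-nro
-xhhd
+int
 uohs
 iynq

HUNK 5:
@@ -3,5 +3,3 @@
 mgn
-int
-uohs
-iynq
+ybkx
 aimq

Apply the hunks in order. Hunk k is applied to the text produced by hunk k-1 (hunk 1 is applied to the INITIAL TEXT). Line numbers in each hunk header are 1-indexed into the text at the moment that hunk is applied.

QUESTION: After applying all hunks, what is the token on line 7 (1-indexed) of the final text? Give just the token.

Answer: bxze

Derivation:
Hunk 1: at line 2 remove [evo,yyu] add [nro,xhhd] -> 12 lines: yjaic hzs mgn nro xhhd uohs iynq aimq nnabw yspbc ztvar aptz
Hunk 2: at line 7 remove [nnabw,yspbc] add [vak,rviho,krtrr] -> 13 lines: yjaic hzs mgn nro xhhd uohs iynq aimq vak rviho krtrr ztvar aptz
Hunk 3: at line 8 remove [rviho,krtrr] add [bxze] -> 12 lines: yjaic hzs mgn nro xhhd uohs iynq aimq vak bxze ztvar aptz
Hunk 4: at line 2 remove [nro,xhhd] add [int] -> 11 lines: yjaic hzs mgn int uohs iynq aimq vak bxze ztvar aptz
Hunk 5: at line 3 remove [int,uohs,iynq] add [ybkx] -> 9 lines: yjaic hzs mgn ybkx aimq vak bxze ztvar aptz
Final line 7: bxze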